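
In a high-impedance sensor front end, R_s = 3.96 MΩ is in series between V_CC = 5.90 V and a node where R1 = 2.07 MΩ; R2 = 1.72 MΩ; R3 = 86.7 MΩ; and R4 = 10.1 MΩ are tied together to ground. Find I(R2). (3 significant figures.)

Parallel bank: R_p = 1/(1/2.07 + 1/1.72 + 1/86.7 + 1/10.1) = 0.8510 MΩ.
V_A by voltage divider: V_A = 5.90 × 0.8510/(3.96 + 0.8510) = 1.044 V.
Branch current I = V_A/R2 = 1.044/1.72 = 0.6068 µA.
(Equivalently: I_total = 1.226 µA, then current-divider fraction G_k/ΣG = 0.4948.)

I ≈ 0.607 µA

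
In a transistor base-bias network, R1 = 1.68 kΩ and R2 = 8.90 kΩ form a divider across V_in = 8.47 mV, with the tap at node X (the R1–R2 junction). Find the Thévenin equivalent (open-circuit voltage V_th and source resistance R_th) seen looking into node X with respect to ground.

V_th ≈ 7.13 mV, R_th ≈ 1.41 kΩ

Open-circuit (no load on X): V_th = V_in · R2/(R1 + R2) = 8.47 × 8.90/(1.680 + 8.90) = 7.125 mV.
Zeroing V_in shorts the top of R1 to ground, so R_th = R1 ‖ R2 = 1.413 kΩ.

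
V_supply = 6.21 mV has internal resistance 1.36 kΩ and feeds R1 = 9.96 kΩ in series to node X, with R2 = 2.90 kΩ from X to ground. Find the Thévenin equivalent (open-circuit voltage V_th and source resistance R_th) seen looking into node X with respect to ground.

V_th ≈ 1.27 mV, R_th ≈ 2.31 kΩ

R1' = 1.36 + 9.96 = 11.32 kΩ (source resistance + R1).
With X open, the divider is unloaded: V_th = 6.21 × 2.90/14.22 = 1.266 mV.
Looking into X with the source shorted: R_th = R1'·R2/(R1'+R2) = 11.32 × 2.90/14.22 = 2.309 kΩ.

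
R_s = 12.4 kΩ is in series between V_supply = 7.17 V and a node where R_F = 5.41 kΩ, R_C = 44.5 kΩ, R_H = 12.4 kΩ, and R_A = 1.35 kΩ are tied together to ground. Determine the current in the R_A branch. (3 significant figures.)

Parallel bank: R_p = 1/(1/5.41 + 1/44.5 + 1/12.4 + 1/1.35) = 0.9721 kΩ.
V_A = 7.17 × 0.9721/13.37 = 0.5212 V.
Branch current I = V_A/R_A = 0.5212/1.35 = 0.3861 mA.

I ≈ 0.386 mA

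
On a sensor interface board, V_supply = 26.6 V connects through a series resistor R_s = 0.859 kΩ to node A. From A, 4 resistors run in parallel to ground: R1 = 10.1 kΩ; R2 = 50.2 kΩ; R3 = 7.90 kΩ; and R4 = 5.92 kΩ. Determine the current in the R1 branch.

I ≈ 1.94 mA

Equivalent of the parallel group: R_p = 2.413 kΩ.
V_A by voltage divider: V_A = 26.6 × 2.413/(0.859 + 2.413) = 19.62 V.
I(R1) = V_A / R1 = 19.62/10.1 = 1.942 mA.
(Check via current divider: I_total = 8.130 mA; share G_k/ΣG = 0.2389 → same result.)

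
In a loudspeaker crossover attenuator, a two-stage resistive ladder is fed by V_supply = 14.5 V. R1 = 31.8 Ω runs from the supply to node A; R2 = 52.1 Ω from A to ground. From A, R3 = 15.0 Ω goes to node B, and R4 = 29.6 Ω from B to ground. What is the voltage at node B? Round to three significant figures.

V_B ≈ 4.14 V

Node A sees R2 in parallel with the series input of stage 2, R3 + R4 = 44.60 Ω.
R2 ‖ (R3+R4) = 24.03 Ω.
V_A = 14.5 × 24.03/(31.8 + 24.03) = 6.241 V.
Then the unloaded second divider: V_B = V_A × R4/(R3+R4) = 6.241 × 0.6637 = 4.142 V.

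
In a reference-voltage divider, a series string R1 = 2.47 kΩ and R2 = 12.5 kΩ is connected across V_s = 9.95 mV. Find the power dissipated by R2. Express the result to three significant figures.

P ≈ 5.52 nW

The common current is I = 9.95/14.97 = 0.6647 µA.
P(R2) = I²·R2 = (0.6647)² × 12.5 = 5.522 nW.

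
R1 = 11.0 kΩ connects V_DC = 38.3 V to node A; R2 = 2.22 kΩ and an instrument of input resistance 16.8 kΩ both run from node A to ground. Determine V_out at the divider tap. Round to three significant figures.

V_out ≈ 5.79 V

First combine the lower leg with the load: R2 ‖ R_L = 1.961 kΩ.
Now apply the divider: V_out = 38.3 × 0.1513 = 5.794 V.
(Unloaded it would be 6.43 V; the load pulls it down.)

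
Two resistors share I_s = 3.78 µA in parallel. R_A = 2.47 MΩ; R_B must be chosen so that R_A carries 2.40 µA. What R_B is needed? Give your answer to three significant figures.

In a two-way split, I_A/I_s = R_B/(R_A + R_B).
2.40/3.78 = R_B/(R_A + R_B) → R_B = R_A · (0.6349)/(1 − 0.6349) = 2.47 × 1.739 = 4.296 MΩ.

R_B ≈ 4.30 MΩ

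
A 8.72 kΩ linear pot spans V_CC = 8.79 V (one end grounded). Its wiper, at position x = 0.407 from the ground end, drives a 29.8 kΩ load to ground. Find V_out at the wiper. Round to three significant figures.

V_out ≈ 3.34 V

Split the track: R_lower = x·R_p = 3.549 kΩ, R_upper = (1−x)·R_p = 5.171 kΩ.
R_L loads the lower segment: effective lower R = 3.171 kΩ.
Then V_out = V_CC · 3.171/(5.171 + 3.171) = 3.342 V.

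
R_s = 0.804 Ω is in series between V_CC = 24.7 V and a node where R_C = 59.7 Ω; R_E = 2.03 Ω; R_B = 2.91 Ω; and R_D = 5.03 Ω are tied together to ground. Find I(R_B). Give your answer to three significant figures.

Equivalent of the parallel group: R_p = 0.9507 Ω.
V_A = 24.7 × 0.9507/1.755 = 13.38 V.
Branch current I = V_A/R_B = 13.38/2.91 = 4.599 A.

I ≈ 4.60 A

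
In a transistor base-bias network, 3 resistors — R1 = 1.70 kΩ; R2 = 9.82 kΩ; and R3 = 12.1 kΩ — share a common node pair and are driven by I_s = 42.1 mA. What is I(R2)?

Total conductance ΣG = 1/1.70 + 1/9.82 + 1/12.1 = 0.7727 (units of 1/kΩ).
R2 takes the fraction G_k/ΣG = 0.1018/0.7727 = 0.1318, so I = 42.1 × 0.1318 = 5.548 mA.

I ≈ 5.55 mA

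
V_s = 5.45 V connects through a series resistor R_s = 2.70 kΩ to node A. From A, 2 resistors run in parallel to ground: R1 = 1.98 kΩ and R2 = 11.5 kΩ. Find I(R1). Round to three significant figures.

Parallel bank: R_p = 1/(1/1.98 + 1/11.5) = 1.689 kΩ.
V_A = 5.45 × 1.689/4.389 = 2.097 V.
Branch current I = V_A/R1 = 2.097/1.98 = 1.059 mA.

I ≈ 1.06 mA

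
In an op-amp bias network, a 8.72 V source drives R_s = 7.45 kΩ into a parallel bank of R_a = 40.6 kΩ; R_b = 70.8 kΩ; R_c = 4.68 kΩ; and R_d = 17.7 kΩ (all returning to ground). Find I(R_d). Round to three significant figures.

I ≈ 0.149 mA

Combine the parallel branches: R_p = (1/40.6 + 1/70.8 + 1/4.68 + 1/17.7)⁻¹ = 3.237 kΩ.
V_A = 8.72 × 3.237/10.69 = 2.641 V.
Branch current I = V_A/R_d = 2.641/17.7 = 0.1492 mA.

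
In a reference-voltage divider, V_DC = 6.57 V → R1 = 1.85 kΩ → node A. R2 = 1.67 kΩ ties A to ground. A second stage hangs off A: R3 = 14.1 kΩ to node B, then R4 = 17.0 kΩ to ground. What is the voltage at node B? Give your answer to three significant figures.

Looking into the second stage from A: R3 + R4 = 31.10 kΩ appears in parallel with R2.
R2 ‖ (R3+R4) = 1.585 kΩ.
V_A = 6.57 × 1.585/(1.85 + 1.585) = 3.031 V.
V_B = V_A × 0.5466 = 1.657 V.

V_B ≈ 1.66 V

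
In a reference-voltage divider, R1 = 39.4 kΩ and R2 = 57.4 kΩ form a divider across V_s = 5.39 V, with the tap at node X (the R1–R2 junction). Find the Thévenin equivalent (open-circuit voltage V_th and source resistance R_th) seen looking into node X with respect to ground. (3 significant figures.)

V_th is the unloaded tap voltage: V_s · R2/(R1+R2) = 5.39 × 0.5930 = 3.196 V.
With V_s suppressed (replaced by a short), R_th = R1 ‖ R2 = (39.40 × 57.4)/(39.40 + 57.4) = 23.36 kΩ.

V_th ≈ 3.20 V, R_th ≈ 23.4 kΩ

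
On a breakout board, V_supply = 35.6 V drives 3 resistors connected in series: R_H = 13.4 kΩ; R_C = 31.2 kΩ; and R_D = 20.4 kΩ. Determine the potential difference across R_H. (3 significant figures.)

V ≈ 7.34 V

Series total: ΣR = 13.4 + 31.2 + 20.4 = 65.00 kΩ.
By the voltage-divider rule, V = 35.6 × 13.40/65.00 = 7.339 V.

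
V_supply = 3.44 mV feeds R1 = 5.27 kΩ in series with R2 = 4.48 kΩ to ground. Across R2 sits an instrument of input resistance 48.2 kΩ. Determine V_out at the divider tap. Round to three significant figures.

V_out ≈ 1.51 mV

The load sits in parallel with R2, giving an effective lower resistance R2' = R2·R_L/(R2+R_L) = 4.099 kΩ.
Now apply the divider: V_out = 3.44 × 0.4375 = 1.505 mV.
(Unloaded it would be 1.58 mV; the load pulls it down.)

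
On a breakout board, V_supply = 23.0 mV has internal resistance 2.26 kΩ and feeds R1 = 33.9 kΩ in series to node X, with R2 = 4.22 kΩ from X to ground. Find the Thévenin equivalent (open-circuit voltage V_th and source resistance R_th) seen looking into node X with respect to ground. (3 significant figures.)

V_th ≈ 2.40 mV, R_th ≈ 3.78 kΩ

R1' = 2.26 + 33.9 = 36.16 kΩ (source resistance + R1).
Open-circuit (no load on X): V_th = V_supply · R2/(R1' + R2) = 23.0 × 4.22/(36.16 + 4.22) = 2.404 mV.
With V_supply suppressed (replaced by a short), R_th = R1' ‖ R2 = (36.16 × 4.22)/(36.16 + 4.22) = 3.779 kΩ.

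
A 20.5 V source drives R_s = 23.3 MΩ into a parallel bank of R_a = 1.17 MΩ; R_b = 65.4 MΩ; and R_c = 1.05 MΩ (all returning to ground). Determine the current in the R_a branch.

Combine the parallel branches: R_p = (1/1.17 + 1/65.4 + 1/1.05)⁻¹ = 0.5487 MΩ.
V_A = 20.5 × 0.5487/23.85 = 0.4717 V.
I(R_a) = V_A / R_a = 0.4717/1.17 = 0.4031 µA.

I ≈ 0.403 µA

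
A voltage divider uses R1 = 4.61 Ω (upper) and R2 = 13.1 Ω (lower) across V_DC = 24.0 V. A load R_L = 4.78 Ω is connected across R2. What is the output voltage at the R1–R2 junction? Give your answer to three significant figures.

The load sits in parallel with R2, giving an effective lower resistance R2' = R2·R_L/(R2+R_L) = 3.502 Ω.
Voltage divider with the loaded lower leg: V_out = 24.0 × 3.502/(4.61 + 3.502) = 24.0 × 0.4317 = 10.36 V.

V_out ≈ 10.4 V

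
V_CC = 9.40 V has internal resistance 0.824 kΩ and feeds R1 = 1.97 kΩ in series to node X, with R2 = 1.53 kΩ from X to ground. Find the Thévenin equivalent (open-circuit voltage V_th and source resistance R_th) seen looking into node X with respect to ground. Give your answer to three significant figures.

V_th ≈ 3.33 V, R_th ≈ 0.989 kΩ

R1' = 0.824 + 1.97 = 2.794 kΩ (source resistance + R1).
With X open, the divider is unloaded: V_th = 9.40 × 1.53/4.324 = 3.326 V.
Looking into X with the source shorted: R_th = R1'·R2/(R1'+R2) = 2.794 × 1.53/4.324 = 0.9886 kΩ.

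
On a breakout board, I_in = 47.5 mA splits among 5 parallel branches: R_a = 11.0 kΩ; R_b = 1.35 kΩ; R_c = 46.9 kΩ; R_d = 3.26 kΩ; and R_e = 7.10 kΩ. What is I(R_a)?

ΣG = 1/11.0 + 1/1.35 + 1/46.9 + 1/3.26 + 1/7.10 = 1.301.
Current divider: I(R_a) = I_in · G_k/ΣG = 47.5 × (0.09091/1.301) = 47.5 × 0.06990 = 3.320 mA.

I ≈ 3.32 mA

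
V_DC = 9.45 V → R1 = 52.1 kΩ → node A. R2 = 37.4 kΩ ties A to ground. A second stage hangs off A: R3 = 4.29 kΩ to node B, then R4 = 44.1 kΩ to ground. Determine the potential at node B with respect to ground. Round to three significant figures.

The second stage (R3 + R4 = 48.39 kΩ) loads node A in parallel with R2.
R2 ‖ (R3+R4) = 21.10 kΩ.
So V_A = 9.45 × 0.2882 = 2.724 V.
Then the unloaded second divider: V_B = V_A × R4/(R3+R4) = 2.724 × 0.9113 = 2.482 V.

V_B ≈ 2.48 V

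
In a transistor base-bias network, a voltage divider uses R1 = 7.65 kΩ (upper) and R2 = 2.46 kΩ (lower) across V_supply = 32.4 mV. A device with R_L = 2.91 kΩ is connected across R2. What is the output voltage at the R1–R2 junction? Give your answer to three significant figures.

V_out ≈ 4.81 mV

R2 ‖ R_L = (2.46 × 2.91)/(2.46 + 2.91) = 1.333 kΩ.
Then V_out = V_supply · R2'/(R1 + R2') = 32.4 × 1.333/8.983 = 4.808 mV.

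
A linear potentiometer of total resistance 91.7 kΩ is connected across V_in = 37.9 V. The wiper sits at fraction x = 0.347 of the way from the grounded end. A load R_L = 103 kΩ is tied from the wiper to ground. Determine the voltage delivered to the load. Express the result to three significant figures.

The pot divides into 59.88 kΩ above the wiper and 31.82 kΩ below.
R_L loads the lower segment: effective lower R = 24.31 kΩ.
Then V_out = V_in · 24.31/(59.88 + 24.31) = 10.94 V.

V_out ≈ 10.9 V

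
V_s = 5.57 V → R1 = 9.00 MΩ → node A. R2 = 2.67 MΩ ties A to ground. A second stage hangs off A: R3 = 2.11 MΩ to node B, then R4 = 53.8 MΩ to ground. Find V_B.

Looking into the second stage from A: R3 + R4 = 55.91 MΩ appears in parallel with R2.
Effective lower resistance at A: R2 ‖ 55.91 = 2.548 MΩ.
V_A = 5.57 × 2.548/(9.00 + 2.548) = 1.229 V.
Then the unloaded second divider: V_B = V_A × R4/(R3+R4) = 1.229 × 0.9623 = 1.183 V.

V_B ≈ 1.18 V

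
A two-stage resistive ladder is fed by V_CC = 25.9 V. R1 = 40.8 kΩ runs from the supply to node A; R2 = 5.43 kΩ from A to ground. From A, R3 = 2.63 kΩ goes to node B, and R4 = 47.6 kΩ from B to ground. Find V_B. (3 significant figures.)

V_B ≈ 2.63 V

Node A sees R2 in parallel with the series input of stage 2, R3 + R4 = 50.23 kΩ.
Effective lower resistance at A: R2 ‖ 50.23 = 4.900 kΩ.
First divider: V_A = V_CC · 4.900/(40.8 + 4.900) = 2.777 V.
V_B = V_A × 0.9476 = 2.632 V.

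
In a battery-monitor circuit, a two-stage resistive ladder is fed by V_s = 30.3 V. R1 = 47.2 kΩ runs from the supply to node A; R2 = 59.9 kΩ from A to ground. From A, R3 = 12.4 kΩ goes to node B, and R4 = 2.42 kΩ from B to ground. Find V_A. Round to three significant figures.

Looking into the second stage from A: R3 + R4 = 14.82 kΩ appears in parallel with R2.
R2 ‖ (R3+R4) = 11.88 kΩ.
So V_A = 30.3 × 0.2011 = 6.093 V.

V_A ≈ 6.09 V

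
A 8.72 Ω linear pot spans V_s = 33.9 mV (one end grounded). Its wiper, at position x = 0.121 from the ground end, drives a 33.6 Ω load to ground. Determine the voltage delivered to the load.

Split the track: R_lower = x·R_p = 1.055 Ω, R_upper = (1−x)·R_p = 7.665 Ω.
(x·R_p) ‖ R_L = 1.023 Ω.
V_out = 33.9 × 1.023/(7.665 + 1.023) = 3.992 mV.

V_out ≈ 3.99 mV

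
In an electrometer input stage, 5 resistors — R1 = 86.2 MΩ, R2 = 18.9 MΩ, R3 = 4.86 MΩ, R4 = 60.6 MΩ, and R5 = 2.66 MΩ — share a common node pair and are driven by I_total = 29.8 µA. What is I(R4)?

I ≈ 0.742 µA

ΣG = 1/86.2 + 1/18.9 + 1/4.86 + 1/60.6 + 1/2.66 = 0.6627.
By the current-divider rule, I = I_total · G_k/ΣG = 29.8 × 0.02490 = 0.7420 µA.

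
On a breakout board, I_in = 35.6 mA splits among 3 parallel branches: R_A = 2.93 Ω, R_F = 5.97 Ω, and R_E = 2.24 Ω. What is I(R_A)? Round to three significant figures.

ΣG = 1/2.93 + 1/5.97 + 1/2.24 = 0.9552.
R_A takes the fraction G_k/ΣG = 0.3413/0.9552 = 0.3573, so I = 35.6 × 0.3573 = 12.72 mA.

I ≈ 12.7 mA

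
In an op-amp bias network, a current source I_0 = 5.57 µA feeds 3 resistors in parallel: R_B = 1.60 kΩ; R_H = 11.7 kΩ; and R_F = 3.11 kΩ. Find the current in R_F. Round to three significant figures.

Total conductance ΣG = 1/1.60 + 1/11.7 + 1/3.11 = 1.032 (units of 1/kΩ).
Current divider: I(R_F) = I_0 · G_k/ΣG = 5.57 × (0.3215/1.032) = 5.57 × 0.3116 = 1.735 µA.

I ≈ 1.74 µA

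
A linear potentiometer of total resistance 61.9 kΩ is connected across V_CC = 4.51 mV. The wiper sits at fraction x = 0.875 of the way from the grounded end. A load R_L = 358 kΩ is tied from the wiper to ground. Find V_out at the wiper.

Lower segment x·R_p = 54.16 kΩ; upper segment (1−x)·R_p = 7.737 kΩ.
Lower segment in parallel with the load: 54.16 ‖ 358 = 47.04 kΩ.
V_out = 4.51 × 47.04/(7.737 + 47.04) = 3.873 mV.
(Unloaded: V_out = x·V_CC = 3.95 mV.)

V_out ≈ 3.87 mV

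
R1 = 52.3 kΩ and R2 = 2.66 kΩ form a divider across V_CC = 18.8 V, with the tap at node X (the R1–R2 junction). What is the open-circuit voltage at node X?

V_th is the unloaded tap voltage: V_CC · R2/(R1+R2) = 18.8 × 0.04840 = 0.9099 V.

V_th ≈ 0.910 V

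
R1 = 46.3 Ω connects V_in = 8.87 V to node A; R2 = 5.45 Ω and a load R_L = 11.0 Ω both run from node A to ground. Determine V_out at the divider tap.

R2 ‖ R_L = (5.45 × 11.0)/(5.45 + 11.0) = 3.644 Ω.
Now apply the divider: V_out = 8.87 × 0.07297 = 0.6472 V.
(Unloaded it would be 0.934 V; the load pulls it down.)

V_out ≈ 0.647 V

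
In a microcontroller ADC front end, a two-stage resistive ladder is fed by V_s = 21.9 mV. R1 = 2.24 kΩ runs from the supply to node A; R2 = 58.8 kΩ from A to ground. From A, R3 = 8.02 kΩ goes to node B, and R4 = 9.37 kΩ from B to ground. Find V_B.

V_B ≈ 10.1 mV

Looking into the second stage from A: R3 + R4 = 17.39 kΩ appears in parallel with R2.
R2 ‖ (R3+R4) = 13.42 kΩ.
First divider: V_A = V_s · 13.42/(2.24 + 13.42) = 18.77 mV.
V_B = V_A × 0.5388 = 10.11 mV.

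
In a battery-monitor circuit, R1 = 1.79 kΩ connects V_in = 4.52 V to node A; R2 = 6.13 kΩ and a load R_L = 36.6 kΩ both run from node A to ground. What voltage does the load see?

V_out ≈ 3.37 V

R2 ‖ R_L = (6.13 × 36.6)/(6.13 + 36.6) = 5.251 kΩ.
Now apply the divider: V_out = 4.52 × 0.7458 = 3.371 V.
(Unloaded it would be 3.50 V; the load pulls it down.)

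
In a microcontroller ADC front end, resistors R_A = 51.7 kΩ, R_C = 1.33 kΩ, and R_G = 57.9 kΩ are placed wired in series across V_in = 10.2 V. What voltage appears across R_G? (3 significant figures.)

Total series resistance ΣR = 51.7 + 1.33 + 57.9 = 110.9 kΩ.
Voltage divider: V = V_in · (57.90 / 110.9) = 10.2 × 0.5220 = 5.324 V.

V ≈ 5.32 V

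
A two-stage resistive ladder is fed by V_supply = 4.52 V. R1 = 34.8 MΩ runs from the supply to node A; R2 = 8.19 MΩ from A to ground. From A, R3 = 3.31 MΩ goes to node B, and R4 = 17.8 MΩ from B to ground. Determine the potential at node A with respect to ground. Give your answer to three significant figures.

V_A ≈ 0.655 V

Looking into the second stage from A: R3 + R4 = 21.11 MΩ appears in parallel with R2.
R2 ‖ (R3+R4) = 5.901 MΩ.
V_A = 4.52 × 5.901/(34.8 + 5.901) = 0.6553 V.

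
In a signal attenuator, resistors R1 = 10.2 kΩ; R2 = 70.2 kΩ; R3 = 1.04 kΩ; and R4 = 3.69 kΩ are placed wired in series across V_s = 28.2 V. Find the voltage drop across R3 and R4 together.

V ≈ 1.57 V

ΣR = 10.2 + 70.2 + 1.04 + 3.69 = 85.13 kΩ.
R_{R3..R4} = 1.04 + 3.69 = 4.730 kΩ.
By the voltage-divider rule, V = 28.2 × 4.730/85.13 = 1.567 V.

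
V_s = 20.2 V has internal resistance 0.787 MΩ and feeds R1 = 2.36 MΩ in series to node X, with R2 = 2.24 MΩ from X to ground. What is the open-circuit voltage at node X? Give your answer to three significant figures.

V_th ≈ 8.40 V

R1' = 0.787 + 2.36 = 3.147 MΩ (source resistance + R1).
V_th is the unloaded tap voltage: V_s · R2/(R1'+R2) = 20.2 × 0.4158 = 8.399 V.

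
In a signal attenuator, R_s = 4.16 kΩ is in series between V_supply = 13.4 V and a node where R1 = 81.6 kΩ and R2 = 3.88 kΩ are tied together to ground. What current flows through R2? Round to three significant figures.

Equivalent of the parallel group: R_p = 3.704 kΩ.
V_A = 13.4 × 3.704/7.864 = 6.311 V.
Branch current I = V_A/R2 = 6.311/3.88 = 1.627 mA.
(Check via current divider: I_total = 1.704 mA; share G_k/ΣG = 0.9546 → same result.)

I ≈ 1.63 mA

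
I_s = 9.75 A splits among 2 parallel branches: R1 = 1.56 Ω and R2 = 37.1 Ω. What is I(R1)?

For two parallel branches, I_k = I_s · (other R)/(sum of R).
So I = 9.75 × 37.1/38.66 = 9.357 A.

I ≈ 9.36 A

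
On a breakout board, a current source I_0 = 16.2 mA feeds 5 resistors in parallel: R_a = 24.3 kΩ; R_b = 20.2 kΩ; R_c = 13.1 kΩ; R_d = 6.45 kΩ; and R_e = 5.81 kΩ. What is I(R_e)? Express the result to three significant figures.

ΣG = 1/24.3 + 1/20.2 + 1/13.1 + 1/6.45 + 1/5.81 = 0.4941.
R_e takes the fraction G_k/ΣG = 0.1721/0.4941 = 0.3483, so I = 16.2 × 0.3483 = 5.643 mA.

I ≈ 5.64 mA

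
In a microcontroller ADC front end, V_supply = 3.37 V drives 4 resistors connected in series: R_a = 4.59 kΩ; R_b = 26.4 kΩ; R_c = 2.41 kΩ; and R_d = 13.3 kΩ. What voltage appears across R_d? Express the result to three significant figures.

Total series resistance ΣR = 4.59 + 26.4 + 2.41 + 13.3 = 46.70 kΩ.
By the voltage-divider rule, V = 3.37 × 13.30/46.70 = 0.9598 V.

V ≈ 0.960 V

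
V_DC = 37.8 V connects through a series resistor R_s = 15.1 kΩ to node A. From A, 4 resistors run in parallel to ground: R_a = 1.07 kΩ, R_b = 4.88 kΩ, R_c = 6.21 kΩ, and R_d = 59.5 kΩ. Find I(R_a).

Combine the parallel branches: R_p = (1/1.07 + 1/4.88 + 1/6.21 + 1/59.5)⁻¹ = 0.7591 kΩ.
V_A by voltage divider: V_A = 37.8 × 0.7591/(15.1 + 0.7591) = 1.809 V.
Branch current I = V_A/R_a = 1.809/1.07 = 1.691 mA.

I ≈ 1.69 mA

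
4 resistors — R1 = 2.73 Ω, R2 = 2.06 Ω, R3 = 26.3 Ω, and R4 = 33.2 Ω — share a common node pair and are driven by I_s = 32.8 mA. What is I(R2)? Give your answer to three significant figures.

Total conductance ΣG = 1/2.73 + 1/2.06 + 1/26.3 + 1/33.2 = 0.9199 (units of 1/Ω).
Current divider: I(R2) = I_s · G_k/ΣG = 32.8 × (0.4854/0.9199) = 32.8 × 0.5277 = 17.31 mA.

I ≈ 17.3 mA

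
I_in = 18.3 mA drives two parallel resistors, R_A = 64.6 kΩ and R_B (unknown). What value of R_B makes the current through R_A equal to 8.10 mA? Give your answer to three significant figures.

R_B ≈ 51.3 kΩ

Two-branch current divider: I_A = I_in · R_B/(R_A + R_B).
With f = 0.4426, R_B = R_A · f/(1−f) = 64.6 × 0.7941 = 51.30 kΩ.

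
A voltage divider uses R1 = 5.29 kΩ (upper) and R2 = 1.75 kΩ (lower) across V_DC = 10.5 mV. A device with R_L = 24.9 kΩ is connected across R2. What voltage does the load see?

First combine the lower leg with the load: R2 ‖ R_L = 1.635 kΩ.
Voltage divider with the loaded lower leg: V_out = 10.5 × 1.635/(5.29 + 1.635) = 10.5 × 0.2361 = 2.479 mV.

V_out ≈ 2.48 mV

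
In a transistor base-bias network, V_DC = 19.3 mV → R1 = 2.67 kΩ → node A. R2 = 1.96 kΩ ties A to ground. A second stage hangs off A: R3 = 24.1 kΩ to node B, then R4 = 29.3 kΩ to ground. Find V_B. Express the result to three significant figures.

Node A sees R2 in parallel with the series input of stage 2, R3 + R4 = 53.40 kΩ.
R2 ‖ (R3+R4) = 1.891 kΩ.
First divider: V_A = V_DC · 1.891/(2.67 + 1.891) = 8.001 mV.
Stage 2 is unloaded, so V_B = V_A · R4/(R3+R4) = 8.001 × 29.3/53.40 = 4.390 mV.

V_B ≈ 4.39 mV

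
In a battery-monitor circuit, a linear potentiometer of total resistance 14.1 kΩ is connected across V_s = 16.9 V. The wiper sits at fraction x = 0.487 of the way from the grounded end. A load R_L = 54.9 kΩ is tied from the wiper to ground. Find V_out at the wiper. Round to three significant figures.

V_out ≈ 7.73 V

The pot divides into 7.233 kΩ above the wiper and 6.867 kΩ below.
(x·R_p) ‖ R_L = 6.103 kΩ.
V_out = 16.9 × 6.103/(7.233 + 6.103) = 7.734 V.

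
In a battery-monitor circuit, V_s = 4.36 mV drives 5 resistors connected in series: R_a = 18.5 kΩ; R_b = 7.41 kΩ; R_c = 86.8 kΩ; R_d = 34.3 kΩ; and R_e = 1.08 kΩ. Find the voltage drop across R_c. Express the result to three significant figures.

ΣR = 18.5 + 7.41 + 86.8 + 34.3 + 1.08 = 148.1 kΩ.
Voltage divider: V = V_s · (86.80 / 148.1) = 4.36 × 0.5861 = 2.556 mV.

V ≈ 2.56 mV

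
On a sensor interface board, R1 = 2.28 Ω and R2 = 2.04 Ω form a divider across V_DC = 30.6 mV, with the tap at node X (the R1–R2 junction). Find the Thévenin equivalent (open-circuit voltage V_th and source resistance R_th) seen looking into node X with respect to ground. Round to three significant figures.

Open-circuit (no load on X): V_th = V_DC · R2/(R1 + R2) = 30.6 × 2.04/(2.280 + 2.04) = 14.45 mV.
Looking into X with the source shorted: R_th = R1·R2/(R1+R2) = 2.280 × 2.04/4.320 = 1.077 Ω.

V_th ≈ 14.5 mV, R_th ≈ 1.08 Ω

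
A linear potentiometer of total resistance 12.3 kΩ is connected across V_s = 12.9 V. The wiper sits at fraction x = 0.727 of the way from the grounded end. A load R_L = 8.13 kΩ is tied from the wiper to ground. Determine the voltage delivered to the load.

Lower segment x·R_p = 8.942 kΩ; upper segment (1−x)·R_p = 3.358 kΩ.
(x·R_p) ‖ R_L = 4.258 kΩ.
Loaded-divider output: V_out = 12.9 × 0.5591 = 7.213 V.

V_out ≈ 7.21 V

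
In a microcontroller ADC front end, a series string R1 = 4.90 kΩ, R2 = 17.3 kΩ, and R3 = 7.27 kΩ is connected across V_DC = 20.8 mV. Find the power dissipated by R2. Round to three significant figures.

P ≈ 8.62 nW

The common current is I = 20.8/29.47 = 0.7058 µA.
P(R2) = I²·R2 = (0.7058)² × 17.3 = 8.618 nW.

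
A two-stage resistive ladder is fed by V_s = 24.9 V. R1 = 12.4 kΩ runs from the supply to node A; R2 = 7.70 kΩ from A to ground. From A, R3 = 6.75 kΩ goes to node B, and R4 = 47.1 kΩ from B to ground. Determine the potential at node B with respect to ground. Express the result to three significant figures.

Node A sees R2 in parallel with the series input of stage 2, R3 + R4 = 53.85 kΩ.
Effective lower resistance at A: R2 ‖ 53.85 = 6.737 kΩ.
So V_A = 24.9 × 0.3520 = 8.766 V.
Then the unloaded second divider: V_B = V_A × R4/(R3+R4) = 8.766 × 0.8747 = 7.667 V.

V_B ≈ 7.67 V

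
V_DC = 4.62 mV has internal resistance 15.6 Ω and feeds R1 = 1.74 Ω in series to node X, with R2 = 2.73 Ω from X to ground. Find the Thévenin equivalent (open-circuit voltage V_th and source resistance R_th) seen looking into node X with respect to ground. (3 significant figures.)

R1' = 15.6 + 1.74 = 17.34 Ω (source resistance + R1).
With X open, the divider is unloaded: V_th = 4.62 × 2.73/20.07 = 0.6284 mV.
Looking into X with the source shorted: R_th = R1'·R2/(R1'+R2) = 17.34 × 2.73/20.07 = 2.359 Ω.

V_th ≈ 0.628 mV, R_th ≈ 2.36 Ω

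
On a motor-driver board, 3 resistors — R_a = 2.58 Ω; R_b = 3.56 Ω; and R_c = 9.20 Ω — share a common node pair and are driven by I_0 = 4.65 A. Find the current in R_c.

I ≈ 0.650 A

Total conductance ΣG = 1/2.58 + 1/3.56 + 1/9.20 = 0.7772 (units of 1/Ω).
By the current-divider rule, I = I_0 · G_k/ΣG = 4.65 × 0.1399 = 0.6503 A.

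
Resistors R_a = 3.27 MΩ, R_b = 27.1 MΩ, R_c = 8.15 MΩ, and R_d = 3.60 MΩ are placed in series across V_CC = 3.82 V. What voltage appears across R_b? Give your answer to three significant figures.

Series total: ΣR = 3.27 + 27.1 + 8.15 + 3.60 = 42.12 MΩ.
Voltage divider: V = V_CC · (27.10 / 42.12) = 3.82 × 0.6434 = 2.458 V.

V ≈ 2.46 V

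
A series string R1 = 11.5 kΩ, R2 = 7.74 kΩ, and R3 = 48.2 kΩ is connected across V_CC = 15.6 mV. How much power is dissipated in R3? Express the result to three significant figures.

Series current I = V_CC/ΣR = 15.6/67.44 = 0.2313 µA.
V(R3) = I·R = 11.15 mV; P = V·I = 11.15 × 0.2313 = 2.579 nW.

P ≈ 2.58 nW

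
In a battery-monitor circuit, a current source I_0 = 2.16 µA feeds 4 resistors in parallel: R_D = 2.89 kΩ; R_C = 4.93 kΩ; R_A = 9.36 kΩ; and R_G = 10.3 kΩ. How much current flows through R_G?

Total conductance ΣG = 1/2.89 + 1/4.93 + 1/9.36 + 1/10.3 = 0.7528 (units of 1/kΩ).
Current divider: I(R_G) = I_0 · G_k/ΣG = 2.16 × (0.09709/0.7528) = 2.16 × 0.1290 = 0.2786 µA.

I ≈ 0.279 µA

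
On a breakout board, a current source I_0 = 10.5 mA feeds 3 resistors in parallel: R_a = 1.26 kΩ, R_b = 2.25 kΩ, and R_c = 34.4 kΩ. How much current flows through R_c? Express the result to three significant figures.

ΣG = 1/1.26 + 1/2.25 + 1/34.4 = 1.267.
By the current-divider rule, I = I_0 · G_k/ΣG = 10.5 × 0.02294 = 0.2409 mA.

I ≈ 0.241 mA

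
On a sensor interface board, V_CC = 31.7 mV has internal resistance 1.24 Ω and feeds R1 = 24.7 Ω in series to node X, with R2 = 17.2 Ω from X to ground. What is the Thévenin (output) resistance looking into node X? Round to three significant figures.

R1' = 1.24 + 24.7 = 25.94 Ω (source resistance + R1).
With V_CC suppressed (replaced by a short), R_th = R1' ‖ R2 = (25.94 × 17.2)/(25.94 + 17.2) = 10.34 Ω.

R_th ≈ 10.3 Ω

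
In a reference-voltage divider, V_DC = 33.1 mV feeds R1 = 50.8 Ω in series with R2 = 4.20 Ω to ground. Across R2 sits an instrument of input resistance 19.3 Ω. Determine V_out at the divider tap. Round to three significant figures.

V_out ≈ 2.10 mV

R2 ‖ R_L = (4.20 × 19.3)/(4.20 + 19.3) = 3.449 Ω.
Now apply the divider: V_out = 33.1 × 0.06358 = 2.105 mV.
(Unloaded it would be 2.53 mV; the load pulls it down.)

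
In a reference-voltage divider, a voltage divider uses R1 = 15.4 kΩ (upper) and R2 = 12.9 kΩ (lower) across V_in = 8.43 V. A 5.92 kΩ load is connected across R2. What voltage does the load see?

V_out ≈ 1.76 V

First combine the lower leg with the load: R2 ‖ R_L = 4.058 kΩ.
Then V_out = V_in · R2'/(R1 + R2') = 8.43 × 4.058/19.46 = 1.758 V.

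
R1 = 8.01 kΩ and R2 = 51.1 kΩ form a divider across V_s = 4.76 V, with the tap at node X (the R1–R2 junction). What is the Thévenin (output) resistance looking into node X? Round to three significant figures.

Looking into X with the source shorted: R_th = R1·R2/(R1+R2) = 8.010 × 51.1/59.11 = 6.925 kΩ.

R_th ≈ 6.92 kΩ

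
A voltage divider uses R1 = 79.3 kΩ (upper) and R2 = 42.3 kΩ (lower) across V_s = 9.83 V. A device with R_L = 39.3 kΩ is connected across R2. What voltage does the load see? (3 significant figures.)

V_out ≈ 2.01 V

The load sits in parallel with R2, giving an effective lower resistance R2' = R2·R_L/(R2+R_L) = 20.37 kΩ.
Voltage divider with the loaded lower leg: V_out = 9.83 × 20.37/(79.3 + 20.37) = 9.83 × 0.2044 = 2.009 V.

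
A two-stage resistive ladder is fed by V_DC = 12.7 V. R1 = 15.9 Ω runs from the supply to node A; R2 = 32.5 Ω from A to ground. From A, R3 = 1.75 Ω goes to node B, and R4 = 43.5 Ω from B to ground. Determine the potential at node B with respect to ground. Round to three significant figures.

V_B ≈ 6.63 V

The second stage (R3 + R4 = 45.25 Ω) loads node A in parallel with R2.
Effective lower resistance at A: R2 ‖ 45.25 = 18.91 Ω.
First divider: V_A = V_DC · 18.91/(15.9 + 18.91) = 6.900 V.
V_B = V_A × 0.9613 = 6.633 V.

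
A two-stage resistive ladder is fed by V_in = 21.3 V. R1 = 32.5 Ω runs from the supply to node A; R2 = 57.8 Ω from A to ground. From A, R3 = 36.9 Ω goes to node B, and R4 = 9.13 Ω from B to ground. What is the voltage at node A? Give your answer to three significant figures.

Looking into the second stage from A: R3 + R4 = 46.03 Ω appears in parallel with R2.
Effective lower resistance at A: R2 ‖ 46.03 = 25.62 Ω.
So V_A = 21.3 × 0.4409 = 9.390 V.

V_A ≈ 9.39 V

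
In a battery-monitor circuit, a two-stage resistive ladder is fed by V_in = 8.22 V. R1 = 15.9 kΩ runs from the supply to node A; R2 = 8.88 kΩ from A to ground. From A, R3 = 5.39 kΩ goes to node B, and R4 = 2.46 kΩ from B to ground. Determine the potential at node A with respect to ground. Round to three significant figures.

Looking into the second stage from A: R3 + R4 = 7.850 kΩ appears in parallel with R2.
R2 ‖ (R3+R4) = 4.167 kΩ.
First divider: V_A = V_in · 4.167/(15.9 + 4.167) = 1.707 V.

V_A ≈ 1.71 V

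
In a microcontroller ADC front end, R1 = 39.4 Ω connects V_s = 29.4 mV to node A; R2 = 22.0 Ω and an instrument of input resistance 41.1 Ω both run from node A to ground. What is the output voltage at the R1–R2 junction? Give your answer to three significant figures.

V_out ≈ 7.84 mV

First combine the lower leg with the load: R2 ‖ R_L = 14.33 Ω.
Then V_out = V_s · R2'/(R1 + R2') = 29.4 × 14.33/53.73 = 7.841 mV.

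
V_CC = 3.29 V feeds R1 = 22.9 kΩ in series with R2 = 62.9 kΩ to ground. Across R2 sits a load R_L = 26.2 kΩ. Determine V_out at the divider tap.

The load sits in parallel with R2, giving an effective lower resistance R2' = R2·R_L/(R2+R_L) = 18.50 kΩ.
Then V_out = V_CC · R2'/(R1 + R2') = 3.29 × 18.50/41.40 = 1.470 V.
(Unloaded it would be 2.41 V; the load pulls it down.)

V_out ≈ 1.47 V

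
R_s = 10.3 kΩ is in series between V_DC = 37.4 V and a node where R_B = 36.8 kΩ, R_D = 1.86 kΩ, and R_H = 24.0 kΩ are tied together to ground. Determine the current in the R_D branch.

I ≈ 2.77 mA

Equivalent of the parallel group: R_p = 1.649 kΩ.
V_A by voltage divider: V_A = 37.4 × 1.649/(10.3 + 1.649) = 5.161 V.
Branch current I = V_A/R_D = 5.161/1.86 = 2.775 mA.
(Check via current divider: I_total = 3.130 mA; share G_k/ΣG = 0.8865 → same result.)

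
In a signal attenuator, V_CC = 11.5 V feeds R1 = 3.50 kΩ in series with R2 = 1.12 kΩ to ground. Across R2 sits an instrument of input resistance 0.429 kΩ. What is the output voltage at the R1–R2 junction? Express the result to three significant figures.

The load sits in parallel with R2, giving an effective lower resistance R2' = R2·R_L/(R2+R_L) = 0.3102 kΩ.
Then V_out = V_CC · R2'/(R1 + R2') = 11.5 × 0.3102/3.810 = 0.9362 V.
(Unloaded it would be 2.79 V; the load pulls it down.)

V_out ≈ 0.936 V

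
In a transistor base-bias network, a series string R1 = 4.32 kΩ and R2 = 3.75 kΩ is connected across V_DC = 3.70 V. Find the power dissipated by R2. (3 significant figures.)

Series current I = V_DC/ΣR = 3.70/8.070 = 0.4585 mA.
P(R2) = I²·R2 = (0.4585)² × 3.75 = 0.7883 mW.

P ≈ 0.788 mW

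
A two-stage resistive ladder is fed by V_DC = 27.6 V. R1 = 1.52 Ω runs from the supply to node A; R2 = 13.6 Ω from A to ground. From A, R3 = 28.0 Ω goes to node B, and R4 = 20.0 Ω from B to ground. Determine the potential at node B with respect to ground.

Looking into the second stage from A: R3 + R4 = 48.00 Ω appears in parallel with R2.
Effective lower resistance at A: R2 ‖ 48.00 = 10.60 Ω.
So V_A = 27.6 × 0.8746 = 24.14 V.
Then the unloaded second divider: V_B = V_A × R4/(R3+R4) = 24.14 × 0.4167 = 10.06 V.

V_B ≈ 10.1 V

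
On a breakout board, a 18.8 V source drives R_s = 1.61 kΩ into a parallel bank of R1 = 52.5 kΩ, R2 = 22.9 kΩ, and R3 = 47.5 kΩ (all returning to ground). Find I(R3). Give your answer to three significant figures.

Combine the parallel branches: R_p = (1/52.5 + 1/22.9 + 1/47.5)⁻¹ = 11.94 kΩ.
V_A by voltage divider: V_A = 18.8 × 11.94/(1.61 + 11.94) = 16.57 V.
I(R3) = V_A / R3 = 16.57/47.5 = 0.3488 mA.

I ≈ 0.349 mA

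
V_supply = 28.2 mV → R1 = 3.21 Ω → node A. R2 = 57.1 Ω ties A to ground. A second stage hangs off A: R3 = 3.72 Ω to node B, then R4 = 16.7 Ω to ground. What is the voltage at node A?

The second stage (R3 + R4 = 20.42 Ω) loads node A in parallel with R2.
R2 ‖ (R3+R4) = 15.04 Ω.
V_A = 28.2 × 15.04/(3.21 + 15.04) = 23.24 mV.

V_A ≈ 23.2 mV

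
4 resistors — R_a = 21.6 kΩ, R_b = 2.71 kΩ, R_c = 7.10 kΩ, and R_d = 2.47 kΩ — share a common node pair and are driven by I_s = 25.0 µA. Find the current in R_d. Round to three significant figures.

Total conductance ΣG = 1/21.6 + 1/2.71 + 1/7.10 + 1/2.47 = 0.9610 (units of 1/kΩ).
R_d takes the fraction G_k/ΣG = 0.4049/0.9610 = 0.4213, so I = 25.0 × 0.4213 = 10.53 µA.

I ≈ 10.5 µA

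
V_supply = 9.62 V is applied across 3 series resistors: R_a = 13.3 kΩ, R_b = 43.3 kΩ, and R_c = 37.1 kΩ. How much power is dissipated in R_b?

Series current I = V_supply/ΣR = 9.62/93.70 = 0.1027 mA.
P(R_b) = I²·R_b = (0.1027)² × 43.3 = 0.4564 mW.

P ≈ 0.456 mW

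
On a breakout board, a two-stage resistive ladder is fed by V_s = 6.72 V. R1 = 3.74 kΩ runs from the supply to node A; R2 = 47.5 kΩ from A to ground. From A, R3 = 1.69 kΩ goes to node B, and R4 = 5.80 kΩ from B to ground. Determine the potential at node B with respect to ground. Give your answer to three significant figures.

V_B ≈ 3.30 V

Node A sees R2 in parallel with the series input of stage 2, R3 + R4 = 7.490 kΩ.
Effective lower resistance at A: R2 ‖ 7.490 = 6.470 kΩ.
So V_A = 6.72 × 0.6337 = 4.258 V.
Then the unloaded second divider: V_B = V_A × R4/(R3+R4) = 4.258 × 0.7744 = 3.298 V.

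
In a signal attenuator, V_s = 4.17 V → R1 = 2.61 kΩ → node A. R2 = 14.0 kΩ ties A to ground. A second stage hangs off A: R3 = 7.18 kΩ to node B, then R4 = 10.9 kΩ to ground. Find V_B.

The second stage (R3 + R4 = 18.08 kΩ) loads node A in parallel with R2.
R2 ‖ (R3+R4) = 7.890 kΩ.
First divider: V_A = V_s · 7.890/(2.61 + 7.890) = 3.133 V.
V_B = V_A × 0.6029 = 1.889 V.

V_B ≈ 1.89 V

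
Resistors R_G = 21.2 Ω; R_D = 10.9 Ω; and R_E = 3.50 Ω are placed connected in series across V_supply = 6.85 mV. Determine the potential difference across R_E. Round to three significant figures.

Series total: ΣR = 21.2 + 10.9 + 3.50 = 35.60 Ω.
By the voltage-divider rule, V = 6.85 × 3.500/35.60 = 0.6735 mV.

V ≈ 0.673 mV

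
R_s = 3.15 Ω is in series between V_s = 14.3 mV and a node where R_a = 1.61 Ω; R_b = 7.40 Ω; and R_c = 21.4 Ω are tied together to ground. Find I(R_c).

I ≈ 0.189 mA

Equivalent of the parallel group: R_p = 1.245 Ω.
Node voltage V_A = V_s · R_p/(R_s + R_p) = 14.3 × 0.2833 = 4.052 mV.
Branch current I = V_A/R_c = 4.052/21.4 = 0.1893 mA.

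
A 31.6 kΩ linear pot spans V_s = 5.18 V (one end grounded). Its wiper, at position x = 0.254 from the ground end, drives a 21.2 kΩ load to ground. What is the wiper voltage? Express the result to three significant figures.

V_out ≈ 1.03 V

The pot divides into 23.57 kΩ above the wiper and 8.026 kΩ below.
Lower segment in parallel with the load: 8.026 ‖ 21.2 = 5.822 kΩ.
V_out = 5.18 × 5.822/(23.57 + 5.822) = 1.026 V.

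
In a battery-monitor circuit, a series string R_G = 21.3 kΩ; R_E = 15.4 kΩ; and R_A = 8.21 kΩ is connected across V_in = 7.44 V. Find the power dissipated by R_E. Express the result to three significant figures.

P ≈ 0.423 mW

Series current I = V_in/ΣR = 7.44/44.91 = 0.1657 mA.
P = I²R = 0.02744 × 15.4 = 0.4226 mW.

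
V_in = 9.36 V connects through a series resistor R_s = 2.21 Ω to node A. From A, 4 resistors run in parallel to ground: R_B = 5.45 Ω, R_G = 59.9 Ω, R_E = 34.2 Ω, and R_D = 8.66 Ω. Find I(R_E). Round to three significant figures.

I ≈ 0.155 A

Combine the parallel branches: R_p = (1/5.45 + 1/59.9 + 1/34.2 + 1/8.66)⁻¹ = 2.899 Ω.
V_A = 9.36 × 2.899/5.109 = 5.311 V.
Branch current I = V_A/R_E = 5.311/34.2 = 0.1553 A.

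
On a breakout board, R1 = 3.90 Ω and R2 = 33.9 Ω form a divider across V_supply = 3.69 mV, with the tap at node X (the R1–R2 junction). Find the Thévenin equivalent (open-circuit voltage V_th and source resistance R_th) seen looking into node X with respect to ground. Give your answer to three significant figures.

Open-circuit (no load on X): V_th = V_supply · R2/(R1 + R2) = 3.69 × 33.9/(3.900 + 33.9) = 3.309 mV.
With V_supply suppressed (replaced by a short), R_th = R1 ‖ R2 = (3.900 × 33.9)/(3.900 + 33.9) = 3.498 Ω.

V_th ≈ 3.31 mV, R_th ≈ 3.50 Ω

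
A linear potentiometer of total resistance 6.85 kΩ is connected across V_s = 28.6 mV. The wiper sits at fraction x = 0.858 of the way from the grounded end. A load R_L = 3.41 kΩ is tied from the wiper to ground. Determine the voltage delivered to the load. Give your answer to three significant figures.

Lower segment x·R_p = 5.877 kΩ; upper segment (1−x)·R_p = 0.9727 kΩ.
Lower segment in parallel with the load: 5.877 ‖ 3.41 = 2.158 kΩ.
V_out = 28.6 × 2.158/(0.9727 + 2.158) = 19.71 mV.

V_out ≈ 19.7 mV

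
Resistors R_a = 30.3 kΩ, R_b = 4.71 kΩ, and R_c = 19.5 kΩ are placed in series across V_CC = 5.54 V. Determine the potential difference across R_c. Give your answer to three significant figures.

V ≈ 1.98 V

ΣR = 30.3 + 4.71 + 19.5 = 54.51 kΩ.
Voltage divider: V = V_CC · (19.50 / 54.51) = 5.54 × 0.3577 = 1.982 V.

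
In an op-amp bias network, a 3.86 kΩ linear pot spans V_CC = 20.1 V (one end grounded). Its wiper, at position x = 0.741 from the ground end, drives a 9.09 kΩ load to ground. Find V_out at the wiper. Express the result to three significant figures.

Lower segment x·R_p = 2.860 kΩ; upper segment (1−x)·R_p = 0.9997 kΩ.
R_L loads the lower segment: effective lower R = 2.176 kΩ.
Then V_out = V_CC · 2.176/(0.9997 + 2.176) = 13.77 V.

V_out ≈ 13.8 V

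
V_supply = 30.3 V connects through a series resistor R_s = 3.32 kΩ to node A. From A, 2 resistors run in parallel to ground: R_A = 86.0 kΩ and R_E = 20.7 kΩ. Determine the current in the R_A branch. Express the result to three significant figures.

I ≈ 0.294 mA

Equivalent of the parallel group: R_p = 16.68 kΩ.
V_A by voltage divider: V_A = 30.3 × 16.68/(3.32 + 16.68) = 25.27 V.
I(R_A) = V_A / R_A = 25.27/86.0 = 0.2939 mA.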